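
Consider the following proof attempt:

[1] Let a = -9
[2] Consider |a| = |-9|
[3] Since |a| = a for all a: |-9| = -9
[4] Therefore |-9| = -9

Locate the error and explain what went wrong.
Step 3: Since |a| = a for all a: |-9| = -9

Step 3 incorrectly states that |a| = a for all a. The correct definition is |a| = a when a >= 0, and |a| = -a when a < 0. Since -9 < 0, we have |-9| = -(-9) = 9, not -9.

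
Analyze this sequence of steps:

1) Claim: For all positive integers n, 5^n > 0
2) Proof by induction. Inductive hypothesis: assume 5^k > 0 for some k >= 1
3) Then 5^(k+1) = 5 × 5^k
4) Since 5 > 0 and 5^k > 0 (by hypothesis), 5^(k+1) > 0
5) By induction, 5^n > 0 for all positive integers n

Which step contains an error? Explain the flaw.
Step 5: By induction, 5^n > 0 for all positive integers n

Step 5 concludes the proof by induction, but no base case was ever established. A valid induction proof requires: (1) a base case proving 5^1 > 0, and (2) an inductive step showing IF 5^k > 0 THEN 5^(k+1) > 0. Steps 2-4 correctly establish the inductive step, but without the base case the conclusion in step 5 does not follow.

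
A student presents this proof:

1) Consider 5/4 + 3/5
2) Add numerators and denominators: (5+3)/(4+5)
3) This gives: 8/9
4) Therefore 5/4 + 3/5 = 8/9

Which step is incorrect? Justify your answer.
Step 2: Add numerators and denominators: (5+3)/(4+5)

Step 2 incorrectly adds fractions by separately adding numerators and denominators. This is wrong. The correct method requires a common denominator: 5/4 + 3/5 = (5×5 + 3×4)/(4×5) = 37/20 = 37/20. The method used gives 8/9, which is different.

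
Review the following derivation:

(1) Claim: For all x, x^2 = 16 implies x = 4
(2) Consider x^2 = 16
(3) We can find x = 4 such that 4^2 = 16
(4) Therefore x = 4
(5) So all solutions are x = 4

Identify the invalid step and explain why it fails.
Step 4: Therefore x = 4

Step 4 incorrectly concludes that x = 4 is the only solution. The proof shows that x = 4 is A solution (existence), but does not show it is the ONLY solution (uniqueness). In fact, x = -4 is also a solution since (-4)^2 = 16. Finding one solution doesn't prove there are no others.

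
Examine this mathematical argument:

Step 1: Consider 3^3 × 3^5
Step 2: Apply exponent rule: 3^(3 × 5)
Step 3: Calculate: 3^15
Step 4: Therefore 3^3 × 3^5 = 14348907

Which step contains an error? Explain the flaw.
Step 2: Apply exponent rule: 3^(3 × 5)

Step 2 incorrectly states that a^b × a^c = a^(b×c). The correct rule is a^b × a^c = a^(b+c). The actual value is 3^3 × 3^5 = 3^8 = 6561, not 3^15 = 14348907.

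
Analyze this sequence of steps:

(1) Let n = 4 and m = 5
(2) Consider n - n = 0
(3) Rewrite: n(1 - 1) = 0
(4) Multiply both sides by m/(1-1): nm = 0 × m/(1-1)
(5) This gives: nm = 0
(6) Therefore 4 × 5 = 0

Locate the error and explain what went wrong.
Step 4: Multiply both sides by m/(1-1): nm = 0 × m/(1-1)

Step 4 multiplies both sides by m/(1-1). However, 1-1 = 0, so this is multiplication by m/0, which is undefined. We cannot multiply by an undefined expression.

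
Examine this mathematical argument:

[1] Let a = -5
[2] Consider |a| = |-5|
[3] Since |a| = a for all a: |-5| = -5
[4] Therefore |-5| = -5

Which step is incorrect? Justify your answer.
Step 3: Since |a| = a for all a: |-5| = -5

Step 3 incorrectly states that |a| = a for all a. The correct definition is |a| = a when a >= 0, and |a| = -a when a < 0. Since -5 < 0, we have |-5| = -(-5) = 5, not -5.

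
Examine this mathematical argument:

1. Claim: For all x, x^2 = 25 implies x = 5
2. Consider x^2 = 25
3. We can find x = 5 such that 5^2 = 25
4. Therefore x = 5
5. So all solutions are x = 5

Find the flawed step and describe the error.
Step 4: Therefore x = 5

Step 4 incorrectly concludes that x = 5 is the only solution. The proof shows that x = 5 is A solution (existence), but does not show it is the ONLY solution (uniqueness). In fact, x = -5 is also a solution since (-5)^2 = 25. Finding one solution doesn't prove there are no others.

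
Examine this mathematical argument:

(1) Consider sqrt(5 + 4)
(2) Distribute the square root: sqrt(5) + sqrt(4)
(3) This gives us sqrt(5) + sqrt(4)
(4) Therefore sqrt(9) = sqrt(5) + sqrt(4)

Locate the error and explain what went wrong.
Step 2: Distribute the square root: sqrt(5) + sqrt(4)

Step 2 incorrectly 'distributes' the square root over addition. The square root function does not distribute: sqrt(a + b) ≠ sqrt(a) + sqrt(b). In fact, sqrt(5 + 4) = sqrt(9) ≈ 3.0000, while sqrt(5) + sqrt(4) ≈ 4.2361.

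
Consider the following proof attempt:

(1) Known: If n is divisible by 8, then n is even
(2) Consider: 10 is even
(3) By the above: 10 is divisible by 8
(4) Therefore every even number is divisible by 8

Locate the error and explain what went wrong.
Step 3: By the above: 10 is divisible by 8

Step 3 commits the fallacy of affirming the consequent. The known fact 'divisible by 8 → even' does NOT imply 'even → divisible by 8'. That would be the converse, which is false. For example, 10 is even but 10 ÷ 8 = 1.25, which is not an integer.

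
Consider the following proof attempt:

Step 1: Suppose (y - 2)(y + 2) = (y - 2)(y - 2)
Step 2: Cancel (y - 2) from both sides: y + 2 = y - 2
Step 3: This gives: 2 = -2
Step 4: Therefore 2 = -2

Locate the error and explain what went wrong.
Step 2: Cancel (y - 2) from both sides: y + 2 = y - 2

Step 2 cancels (y - 2) from both sides. This is only valid if (y - 2) ≠ 0, i.e., y ≠ 2. When y = 2, both sides equal zero regardless of the other factors. The correct approach requires considering y = 2 as a separate case.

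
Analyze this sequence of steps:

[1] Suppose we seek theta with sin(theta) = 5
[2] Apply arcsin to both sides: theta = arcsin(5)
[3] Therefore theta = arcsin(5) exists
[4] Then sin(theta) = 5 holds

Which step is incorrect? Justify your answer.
Step 2: Apply arcsin to both sides: theta = arcsin(5)

Step 2 applies arcsin to 5. However, arcsin(x) is only defined for x in [-1, 1] because sin(theta) can only produce values in that range. Since |5| > 1, arcsin(5) is undefined. There is no angle whose sine equals 5.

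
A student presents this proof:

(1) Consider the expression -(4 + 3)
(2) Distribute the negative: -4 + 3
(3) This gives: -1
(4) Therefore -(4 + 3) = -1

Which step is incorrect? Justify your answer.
Step 2: Distribute the negative: -4 + 3

Step 2 incorrectly distributes the negative sign. The correct distribution is -(4 + 3) = -4 - 3 = -7. The negative must be applied to both terms, not just the first. The error treats -(4 + 3) as -4 + 3, which equals -1 instead of -7.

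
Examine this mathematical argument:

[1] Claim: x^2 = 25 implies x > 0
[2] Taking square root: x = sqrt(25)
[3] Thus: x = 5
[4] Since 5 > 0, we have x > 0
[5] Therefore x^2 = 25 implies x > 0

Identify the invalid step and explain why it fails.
Step 2: Taking square root: x = sqrt(25)

Step 2 takes the square root and assumes the positive root only. The equation x^2 = 25 actually has two solutions: x = 5 and x = -5. The proof silently assumes x > 0 without justification, then uses this assumption to conclude x > 0, which is circular. The counterexample x = -5 shows the claim is false.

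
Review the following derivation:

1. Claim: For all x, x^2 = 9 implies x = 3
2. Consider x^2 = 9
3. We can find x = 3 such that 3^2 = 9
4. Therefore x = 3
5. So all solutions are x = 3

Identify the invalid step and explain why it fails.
Step 4: Therefore x = 3

Step 4 incorrectly concludes that x = 3 is the only solution. The proof shows that x = 3 is A solution (existence), but does not show it is the ONLY solution (uniqueness). In fact, x = -3 is also a solution since (-3)^2 = 9. Finding one solution doesn't prove there are no others.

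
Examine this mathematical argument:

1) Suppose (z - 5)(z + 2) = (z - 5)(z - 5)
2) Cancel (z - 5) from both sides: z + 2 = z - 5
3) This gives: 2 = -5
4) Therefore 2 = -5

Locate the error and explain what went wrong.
Step 2: Cancel (z - 5) from both sides: z + 2 = z - 5

Step 2 cancels (z - 5) from both sides. This is only valid if (z - 5) ≠ 0, i.e., z ≠ 5. When z = 5, both sides equal zero regardless of the other factors. The correct approach requires considering z = 5 as a separate case.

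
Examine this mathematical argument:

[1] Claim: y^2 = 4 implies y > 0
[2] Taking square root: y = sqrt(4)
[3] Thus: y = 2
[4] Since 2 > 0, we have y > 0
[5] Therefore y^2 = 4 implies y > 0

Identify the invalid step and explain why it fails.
Step 2: Taking square root: y = sqrt(4)

Step 2 takes the square root and assumes the positive root only. The equation y^2 = 4 actually has two solutions: y = 2 and y = -2. The proof silently assumes y > 0 without justification, then uses this assumption to conclude y > 0, which is circular. The counterexample y = -2 shows the claim is false.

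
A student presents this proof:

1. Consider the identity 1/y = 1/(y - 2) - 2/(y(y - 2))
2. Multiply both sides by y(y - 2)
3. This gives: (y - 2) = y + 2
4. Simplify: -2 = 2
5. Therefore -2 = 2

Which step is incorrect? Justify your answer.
Step 3: This gives: (y - 2) = y + 2

Step 3 makes a sign error when clearing denominators. Multiplying -2/(y(y - 2)) by y(y - 2) gives -2, not +2. The correct result is (y - 2) = y - 2, which is trivially true, not (y - 2) = y + 2. (Step 1 is a valid identity: 1/(y - 2) - 2/(y(y - 2)) = (y - 2)/(y(y - 2)) = 1/y.)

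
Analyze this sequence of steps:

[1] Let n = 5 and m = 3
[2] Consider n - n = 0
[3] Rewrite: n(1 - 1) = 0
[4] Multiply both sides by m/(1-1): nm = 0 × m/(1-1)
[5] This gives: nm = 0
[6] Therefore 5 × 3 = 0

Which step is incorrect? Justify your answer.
Step 4: Multiply both sides by m/(1-1): nm = 0 × m/(1-1)

Step 4 multiplies both sides by m/(1-1). However, 1-1 = 0, so this is multiplication by m/0, which is undefined. We cannot multiply by an undefined expression.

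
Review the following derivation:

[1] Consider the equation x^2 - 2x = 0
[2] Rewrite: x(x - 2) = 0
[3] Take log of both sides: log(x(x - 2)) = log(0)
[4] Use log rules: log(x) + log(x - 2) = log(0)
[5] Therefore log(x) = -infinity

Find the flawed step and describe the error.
Step 3: Take log of both sides: log(x(x - 2)) = log(0)

Step 3 takes the logarithm of both sides, resulting in log(0) on the right side. The logarithm is only defined for positive numbers; log(0) is undefined (approaches negative infinity). This operation is invalid.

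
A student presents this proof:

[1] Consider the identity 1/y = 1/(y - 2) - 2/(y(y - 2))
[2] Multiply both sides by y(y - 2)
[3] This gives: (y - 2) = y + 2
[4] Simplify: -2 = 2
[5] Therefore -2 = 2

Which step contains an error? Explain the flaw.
Step 3: This gives: (y - 2) = y + 2

Step 3 makes a sign error when clearing denominators. Multiplying -2/(y(y - 2)) by y(y - 2) gives -2, not +2. The correct result is (y - 2) = y - 2, which is trivially true, not (y - 2) = y + 2. (Step 1 is a valid identity: 1/(y - 2) - 2/(y(y - 2)) = (y - 2)/(y(y - 2)) = 1/y.)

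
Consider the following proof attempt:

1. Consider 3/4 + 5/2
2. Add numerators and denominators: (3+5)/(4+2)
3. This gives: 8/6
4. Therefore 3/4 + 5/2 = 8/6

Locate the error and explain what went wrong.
Step 2: Add numerators and denominators: (3+5)/(4+2)

Step 2 incorrectly adds fractions by separately adding numerators and denominators. This is wrong. The correct method requires a common denominator: 3/4 + 5/2 = (3×2 + 5×4)/(4×2) = 26/8 = 13/4. The method used gives 8/6, which is different.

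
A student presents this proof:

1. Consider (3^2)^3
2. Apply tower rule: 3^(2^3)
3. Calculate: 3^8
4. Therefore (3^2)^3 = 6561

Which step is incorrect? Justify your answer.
Step 2: Apply tower rule: 3^(2^3)

Step 2 incorrectly states that (a^b)^c = a^(b^c). The correct rule is (a^b)^c = a^(b×c). The actual value is (3^2)^3 = 3^6 = 729, not 3^8 = 6561.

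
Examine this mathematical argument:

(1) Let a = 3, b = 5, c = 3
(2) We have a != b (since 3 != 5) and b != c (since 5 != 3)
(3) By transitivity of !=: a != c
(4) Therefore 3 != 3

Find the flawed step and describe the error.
Step 3: By transitivity of !=: a != c

Step 3 incorrectly applies transitivity to the '!=' relation. Transitivity states: if a R b and b R c, then a R c. However, '!=' is not transitive. Counterexample: 3 != 5 and 5 != 3, but 3 = 3 (both equal 3). Transitivity holds for relations like <, <=, =, but not for !=.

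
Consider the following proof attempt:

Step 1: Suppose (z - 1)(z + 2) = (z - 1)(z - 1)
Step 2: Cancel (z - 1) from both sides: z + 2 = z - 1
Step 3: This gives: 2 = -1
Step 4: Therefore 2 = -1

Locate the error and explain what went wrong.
Step 2: Cancel (z - 1) from both sides: z + 2 = z - 1

Step 2 cancels (z - 1) from both sides. This is only valid if (z - 1) ≠ 0, i.e., z ≠ 1. When z = 1, both sides equal zero regardless of the other factors. The correct approach requires considering z = 1 as a separate case.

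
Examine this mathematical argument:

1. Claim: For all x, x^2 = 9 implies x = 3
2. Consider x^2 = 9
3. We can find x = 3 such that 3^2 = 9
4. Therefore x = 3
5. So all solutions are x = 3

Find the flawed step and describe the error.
Step 4: Therefore x = 3

Step 4 incorrectly concludes that x = 3 is the only solution. The proof shows that x = 3 is A solution (existence), but does not show it is the ONLY solution (uniqueness). In fact, x = -3 is also a solution since (-3)^2 = 9. Finding one solution doesn't prove there are no others.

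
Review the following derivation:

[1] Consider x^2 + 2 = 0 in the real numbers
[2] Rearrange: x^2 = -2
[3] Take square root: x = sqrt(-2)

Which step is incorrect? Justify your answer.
Step 3: Take square root: x = sqrt(-2)

Step 3 takes the square root of -2, which is negative. In the real number system, the square root of a negative number is undefined. The equation x^2 + 2 = 0 has no real solutions. Square roots of negative numbers only exist in the complex numbers.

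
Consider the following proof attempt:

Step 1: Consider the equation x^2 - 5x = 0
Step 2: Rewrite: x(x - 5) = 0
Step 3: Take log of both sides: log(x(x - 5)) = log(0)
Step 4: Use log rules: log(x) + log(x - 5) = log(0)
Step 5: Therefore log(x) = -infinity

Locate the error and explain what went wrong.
Step 3: Take log of both sides: log(x(x - 5)) = log(0)

Step 3 takes the logarithm of both sides, resulting in log(0) on the right side. The logarithm is only defined for positive numbers; log(0) is undefined (approaches negative infinity). This operation is invalid.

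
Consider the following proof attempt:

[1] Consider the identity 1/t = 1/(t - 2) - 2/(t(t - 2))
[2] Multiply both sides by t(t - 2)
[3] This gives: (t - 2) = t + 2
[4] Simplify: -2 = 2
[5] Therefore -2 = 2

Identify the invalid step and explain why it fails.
Step 3: This gives: (t - 2) = t + 2

Step 3 makes a sign error when clearing denominators. Multiplying -2/(t(t - 2)) by t(t - 2) gives -2, not +2. The correct result is (t - 2) = t - 2, which is trivially true, not (t - 2) = t + 2. (Step 1 is a valid identity: 1/(t - 2) - 2/(t(t - 2)) = (t - 2)/(t(t - 2)) = 1/t.)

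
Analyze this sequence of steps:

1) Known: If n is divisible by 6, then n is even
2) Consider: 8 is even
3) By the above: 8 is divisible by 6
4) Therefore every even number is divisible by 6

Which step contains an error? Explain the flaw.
Step 3: By the above: 8 is divisible by 6

Step 3 commits the fallacy of affirming the consequent. The known fact 'divisible by 6 → even' does NOT imply 'even → divisible by 6'. That would be the converse, which is false. For example, 8 is even but 8 ÷ 6 = 1.33, which is not an integer.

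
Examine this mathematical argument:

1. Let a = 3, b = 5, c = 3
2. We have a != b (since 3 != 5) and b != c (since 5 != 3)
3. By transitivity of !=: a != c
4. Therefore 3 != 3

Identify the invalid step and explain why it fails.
Step 3: By transitivity of !=: a != c

Step 3 incorrectly applies transitivity to the '!=' relation. Transitivity states: if a R b and b R c, then a R c. However, '!=' is not transitive. Counterexample: 3 != 5 and 5 != 3, but 3 = 3 (both equal 3). Transitivity holds for relations like <, <=, =, but not for !=.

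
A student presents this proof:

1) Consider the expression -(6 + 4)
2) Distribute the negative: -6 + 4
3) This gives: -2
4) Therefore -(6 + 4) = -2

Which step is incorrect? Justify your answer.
Step 2: Distribute the negative: -6 + 4

Step 2 incorrectly distributes the negative sign. The correct distribution is -(6 + 4) = -6 - 4 = -10. The negative must be applied to both terms, not just the first. The error treats -(6 + 4) as -6 + 4, which equals -2 instead of -10.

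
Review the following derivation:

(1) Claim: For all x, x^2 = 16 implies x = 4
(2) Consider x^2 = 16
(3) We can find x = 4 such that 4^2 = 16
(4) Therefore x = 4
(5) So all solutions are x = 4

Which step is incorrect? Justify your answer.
Step 4: Therefore x = 4

Step 4 incorrectly concludes that x = 4 is the only solution. The proof shows that x = 4 is A solution (existence), but does not show it is the ONLY solution (uniqueness). In fact, x = -4 is also a solution since (-4)^2 = 16. Finding one solution doesn't prove there are no others.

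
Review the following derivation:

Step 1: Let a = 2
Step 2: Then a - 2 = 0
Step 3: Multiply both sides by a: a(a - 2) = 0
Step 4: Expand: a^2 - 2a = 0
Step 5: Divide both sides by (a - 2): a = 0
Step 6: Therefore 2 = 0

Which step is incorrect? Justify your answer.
Step 5: Divide both sides by (a - 2): a = 0

Step 5 divides both sides by (a - 2). However, since a = 2, we have (a - 2) = 0. Division by zero is undefined, making this step invalid.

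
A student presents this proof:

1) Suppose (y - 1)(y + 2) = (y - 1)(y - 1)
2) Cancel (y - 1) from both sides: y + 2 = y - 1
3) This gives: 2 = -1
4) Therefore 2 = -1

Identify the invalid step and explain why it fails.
Step 2: Cancel (y - 1) from both sides: y + 2 = y - 1

Step 2 cancels (y - 1) from both sides. This is only valid if (y - 1) ≠ 0, i.e., y ≠ 1. When y = 1, both sides equal zero regardless of the other factors. The correct approach requires considering y = 1 as a separate case.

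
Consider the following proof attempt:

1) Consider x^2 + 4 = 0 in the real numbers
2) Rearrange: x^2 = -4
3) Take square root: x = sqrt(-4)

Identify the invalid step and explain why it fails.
Step 3: Take square root: x = sqrt(-4)

Step 3 takes the square root of -4, which is negative. In the real number system, the square root of a negative number is undefined. The equation x^2 + 4 = 0 has no real solutions. Square roots of negative numbers only exist in the complex numbers.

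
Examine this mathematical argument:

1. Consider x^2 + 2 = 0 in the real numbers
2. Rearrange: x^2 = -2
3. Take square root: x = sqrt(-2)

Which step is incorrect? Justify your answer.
Step 3: Take square root: x = sqrt(-2)

Step 3 takes the square root of -2, which is negative. In the real number system, the square root of a negative number is undefined. The equation x^2 + 2 = 0 has no real solutions. Square roots of negative numbers only exist in the complex numbers.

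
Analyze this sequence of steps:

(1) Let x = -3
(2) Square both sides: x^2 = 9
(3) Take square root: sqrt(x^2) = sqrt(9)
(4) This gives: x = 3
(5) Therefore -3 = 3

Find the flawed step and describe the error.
Step 4: This gives: x = 3

Step 4 incorrectly states that sqrt(x^2) = x. The correct identity is sqrt(x^2) = |x|. Since x = -3 < 0, we have sqrt(x^2) = |-3| = 3, not x = -3.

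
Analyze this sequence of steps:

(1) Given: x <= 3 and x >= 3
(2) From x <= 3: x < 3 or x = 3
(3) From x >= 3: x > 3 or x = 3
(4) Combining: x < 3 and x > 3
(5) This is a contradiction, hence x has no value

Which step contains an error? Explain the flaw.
Step 4: Combining: x < 3 and x > 3

Step 4 incorrectly combines the conditions. From x <= 3 and x >= 3, the intersection is x = 3. The error treats the 'or' cases as 'and' requirements. The correct conclusion is that x = 3 is the unique solution, not that no solution exists.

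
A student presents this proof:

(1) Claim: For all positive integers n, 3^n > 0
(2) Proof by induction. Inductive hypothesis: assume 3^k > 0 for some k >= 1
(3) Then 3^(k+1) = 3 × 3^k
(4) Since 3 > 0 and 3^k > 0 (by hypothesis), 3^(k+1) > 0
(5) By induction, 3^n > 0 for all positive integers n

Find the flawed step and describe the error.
Step 5: By induction, 3^n > 0 for all positive integers n

Step 5 concludes the proof by induction, but no base case was ever established. A valid induction proof requires: (1) a base case proving 3^1 > 0, and (2) an inductive step showing IF 3^k > 0 THEN 3^(k+1) > 0. Steps 2-4 correctly establish the inductive step, but without the base case the conclusion in step 5 does not follow.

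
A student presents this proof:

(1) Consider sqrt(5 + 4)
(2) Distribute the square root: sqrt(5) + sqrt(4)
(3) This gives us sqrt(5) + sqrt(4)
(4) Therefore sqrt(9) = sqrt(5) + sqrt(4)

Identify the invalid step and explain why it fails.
Step 2: Distribute the square root: sqrt(5) + sqrt(4)

Step 2 incorrectly 'distributes' the square root over addition. The square root function does not distribute: sqrt(a + b) ≠ sqrt(a) + sqrt(b). In fact, sqrt(5 + 4) = sqrt(9) ≈ 3.0000, while sqrt(5) + sqrt(4) ≈ 4.2361.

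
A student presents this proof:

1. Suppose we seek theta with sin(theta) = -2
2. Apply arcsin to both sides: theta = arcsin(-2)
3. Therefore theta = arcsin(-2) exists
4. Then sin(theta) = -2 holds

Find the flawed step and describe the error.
Step 2: Apply arcsin to both sides: theta = arcsin(-2)

Step 2 applies arcsin to -2. However, arcsin(x) is only defined for x in [-1, 1] because sin(theta) can only produce values in that range. Since |-2| > 1, arcsin(-2) is undefined. There is no angle whose sine equals -2.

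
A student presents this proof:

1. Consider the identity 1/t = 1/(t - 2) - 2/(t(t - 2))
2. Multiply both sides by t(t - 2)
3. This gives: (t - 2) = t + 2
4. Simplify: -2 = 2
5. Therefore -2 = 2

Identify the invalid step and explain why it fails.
Step 3: This gives: (t - 2) = t + 2

Step 3 makes a sign error when clearing denominators. Multiplying -2/(t(t - 2)) by t(t - 2) gives -2, not +2. The correct result is (t - 2) = t - 2, which is trivially true, not (t - 2) = t + 2. (Step 1 is a valid identity: 1/(t - 2) - 2/(t(t - 2)) = (t - 2)/(t(t - 2)) = 1/t.)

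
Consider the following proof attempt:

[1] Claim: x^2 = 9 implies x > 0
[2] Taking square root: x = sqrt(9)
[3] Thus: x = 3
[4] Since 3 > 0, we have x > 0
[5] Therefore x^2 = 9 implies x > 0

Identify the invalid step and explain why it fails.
Step 2: Taking square root: x = sqrt(9)

Step 2 takes the square root and assumes the positive root only. The equation x^2 = 9 actually has two solutions: x = 3 and x = -3. The proof silently assumes x > 0 without justification, then uses this assumption to conclude x > 0, which is circular. The counterexample x = -3 shows the claim is false.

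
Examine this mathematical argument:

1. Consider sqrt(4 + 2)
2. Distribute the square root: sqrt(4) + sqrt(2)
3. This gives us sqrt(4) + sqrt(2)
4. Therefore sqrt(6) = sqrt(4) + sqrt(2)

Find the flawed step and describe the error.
Step 2: Distribute the square root: sqrt(4) + sqrt(2)

Step 2 incorrectly 'distributes' the square root over addition. The square root function does not distribute: sqrt(a + b) ≠ sqrt(a) + sqrt(b). In fact, sqrt(4 + 2) = sqrt(6) ≈ 2.4495, while sqrt(4) + sqrt(2) ≈ 3.4142.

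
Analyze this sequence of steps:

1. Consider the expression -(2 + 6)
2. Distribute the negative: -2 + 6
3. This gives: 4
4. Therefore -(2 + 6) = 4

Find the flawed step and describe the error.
Step 2: Distribute the negative: -2 + 6

Step 2 incorrectly distributes the negative sign. The correct distribution is -(2 + 6) = -2 - 6 = -8. The negative must be applied to both terms, not just the first. The error treats -(2 + 6) as -2 + 6, which equals 4 instead of -8.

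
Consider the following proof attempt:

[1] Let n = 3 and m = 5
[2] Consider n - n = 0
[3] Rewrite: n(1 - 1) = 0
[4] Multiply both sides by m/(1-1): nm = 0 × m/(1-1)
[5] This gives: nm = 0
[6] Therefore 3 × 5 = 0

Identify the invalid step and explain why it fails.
Step 4: Multiply both sides by m/(1-1): nm = 0 × m/(1-1)

Step 4 multiplies both sides by m/(1-1). However, 1-1 = 0, so this is multiplication by m/0, which is undefined. We cannot multiply by an undefined expression.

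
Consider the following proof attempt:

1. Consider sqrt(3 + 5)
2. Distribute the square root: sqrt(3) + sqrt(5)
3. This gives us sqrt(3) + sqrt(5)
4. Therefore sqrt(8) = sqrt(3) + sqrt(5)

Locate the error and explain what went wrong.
Step 2: Distribute the square root: sqrt(3) + sqrt(5)

Step 2 incorrectly 'distributes' the square root over addition. The square root function does not distribute: sqrt(a + b) ≠ sqrt(a) + sqrt(b). In fact, sqrt(3 + 5) = sqrt(8) ≈ 2.8284, while sqrt(3) + sqrt(5) ≈ 3.9681.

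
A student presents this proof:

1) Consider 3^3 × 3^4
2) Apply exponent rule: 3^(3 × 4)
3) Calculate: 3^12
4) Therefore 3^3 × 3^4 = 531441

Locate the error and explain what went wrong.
Step 2: Apply exponent rule: 3^(3 × 4)

Step 2 incorrectly states that a^b × a^c = a^(b×c). The correct rule is a^b × a^c = a^(b+c). The actual value is 3^3 × 3^4 = 3^7 = 2187, not 3^12 = 531441.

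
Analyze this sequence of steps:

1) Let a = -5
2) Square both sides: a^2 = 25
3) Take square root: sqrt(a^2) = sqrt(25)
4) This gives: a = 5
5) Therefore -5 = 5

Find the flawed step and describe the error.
Step 4: This gives: a = 5

Step 4 incorrectly states that sqrt(a^2) = a. The correct identity is sqrt(a^2) = |a|. Since a = -5 < 0, we have sqrt(a^2) = |-5| = 5, not a = -5.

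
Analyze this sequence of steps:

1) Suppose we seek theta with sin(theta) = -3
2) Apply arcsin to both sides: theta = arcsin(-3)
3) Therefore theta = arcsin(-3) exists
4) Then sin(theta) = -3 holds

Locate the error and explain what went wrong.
Step 2: Apply arcsin to both sides: theta = arcsin(-3)

Step 2 applies arcsin to -3. However, arcsin(x) is only defined for x in [-1, 1] because sin(theta) can only produce values in that range. Since |-3| > 1, arcsin(-3) is undefined. There is no angle whose sine equals -3.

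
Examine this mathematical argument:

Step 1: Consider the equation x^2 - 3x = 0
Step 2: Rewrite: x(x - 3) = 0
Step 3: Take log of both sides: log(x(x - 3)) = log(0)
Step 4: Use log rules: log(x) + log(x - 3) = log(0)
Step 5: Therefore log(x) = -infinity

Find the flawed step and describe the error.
Step 3: Take log of both sides: log(x(x - 3)) = log(0)

Step 3 takes the logarithm of both sides, resulting in log(0) on the right side. The logarithm is only defined for positive numbers; log(0) is undefined (approaches negative infinity). This operation is invalid.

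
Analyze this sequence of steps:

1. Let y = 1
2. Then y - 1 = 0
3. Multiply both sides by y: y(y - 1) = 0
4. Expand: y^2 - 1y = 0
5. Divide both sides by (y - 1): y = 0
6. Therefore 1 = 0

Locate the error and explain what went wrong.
Step 5: Divide both sides by (y - 1): y = 0

Step 5 divides both sides by (y - 1). However, since y = 1, we have (y - 1) = 0. Division by zero is undefined, making this step invalid.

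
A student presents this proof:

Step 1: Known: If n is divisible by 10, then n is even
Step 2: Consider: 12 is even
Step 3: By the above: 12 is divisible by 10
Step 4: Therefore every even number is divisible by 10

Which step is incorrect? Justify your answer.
Step 3: By the above: 12 is divisible by 10

Step 3 commits the fallacy of affirming the consequent. The known fact 'divisible by 10 → even' does NOT imply 'even → divisible by 10'. That would be the converse, which is false. For example, 12 is even but 12 ÷ 10 = 1.20, which is not an integer.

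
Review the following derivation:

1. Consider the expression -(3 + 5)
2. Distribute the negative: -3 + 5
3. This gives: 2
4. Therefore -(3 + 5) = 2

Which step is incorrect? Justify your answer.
Step 2: Distribute the negative: -3 + 5

Step 2 incorrectly distributes the negative sign. The correct distribution is -(3 + 5) = -3 - 5 = -8. The negative must be applied to both terms, not just the first. The error treats -(3 + 5) as -3 + 5, which equals 2 instead of -8.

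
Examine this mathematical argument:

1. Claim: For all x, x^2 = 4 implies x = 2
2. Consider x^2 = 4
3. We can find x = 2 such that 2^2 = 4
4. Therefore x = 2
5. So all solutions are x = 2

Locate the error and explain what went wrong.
Step 4: Therefore x = 2

Step 4 incorrectly concludes that x = 2 is the only solution. The proof shows that x = 2 is A solution (existence), but does not show it is the ONLY solution (uniqueness). In fact, x = -2 is also a solution since (-2)^2 = 4. Finding one solution doesn't prove there are no others.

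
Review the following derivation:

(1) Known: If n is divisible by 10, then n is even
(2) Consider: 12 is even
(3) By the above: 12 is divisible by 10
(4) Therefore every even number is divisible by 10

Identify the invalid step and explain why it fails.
Step 3: By the above: 12 is divisible by 10

Step 3 commits the fallacy of affirming the consequent. The known fact 'divisible by 10 → even' does NOT imply 'even → divisible by 10'. That would be the converse, which is false. For example, 12 is even but 12 ÷ 10 = 1.20, which is not an integer.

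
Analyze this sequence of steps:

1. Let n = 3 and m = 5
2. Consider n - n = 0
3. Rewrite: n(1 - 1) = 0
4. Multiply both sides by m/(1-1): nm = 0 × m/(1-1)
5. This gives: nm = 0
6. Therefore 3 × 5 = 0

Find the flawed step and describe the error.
Step 4: Multiply both sides by m/(1-1): nm = 0 × m/(1-1)

Step 4 multiplies both sides by m/(1-1). However, 1-1 = 0, so this is multiplication by m/0, which is undefined. We cannot multiply by an undefined expression.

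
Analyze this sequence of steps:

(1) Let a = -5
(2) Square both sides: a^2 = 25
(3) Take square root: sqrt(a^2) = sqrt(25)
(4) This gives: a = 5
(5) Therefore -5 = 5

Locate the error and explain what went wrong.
Step 4: This gives: a = 5

Step 4 incorrectly states that sqrt(a^2) = a. The correct identity is sqrt(a^2) = |a|. Since a = -5 < 0, we have sqrt(a^2) = |-5| = 5, not a = -5.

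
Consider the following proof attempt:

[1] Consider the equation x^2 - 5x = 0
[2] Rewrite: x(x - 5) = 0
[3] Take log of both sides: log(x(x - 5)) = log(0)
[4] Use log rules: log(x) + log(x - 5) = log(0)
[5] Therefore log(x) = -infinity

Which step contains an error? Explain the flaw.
Step 3: Take log of both sides: log(x(x - 5)) = log(0)

Step 3 takes the logarithm of both sides, resulting in log(0) on the right side. The logarithm is only defined for positive numbers; log(0) is undefined (approaches negative infinity). This operation is invalid.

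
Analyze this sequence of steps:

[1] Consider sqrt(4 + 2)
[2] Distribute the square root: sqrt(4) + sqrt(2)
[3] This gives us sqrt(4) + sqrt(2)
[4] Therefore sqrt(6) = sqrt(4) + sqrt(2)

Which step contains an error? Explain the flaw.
Step 2: Distribute the square root: sqrt(4) + sqrt(2)

Step 2 incorrectly 'distributes' the square root over addition. The square root function does not distribute: sqrt(a + b) ≠ sqrt(a) + sqrt(b). In fact, sqrt(4 + 2) = sqrt(6) ≈ 2.4495, while sqrt(4) + sqrt(2) ≈ 3.4142.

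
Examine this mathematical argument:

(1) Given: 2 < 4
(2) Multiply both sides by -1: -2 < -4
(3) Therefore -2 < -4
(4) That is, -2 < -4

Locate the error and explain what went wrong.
Step 2: Multiply both sides by -1: -2 < -4

Step 2 multiplies both sides by -1 but fails to reverse the inequality sign. When multiplying (or dividing) an inequality by a negative number, the direction must be reversed. Since 2 < 4, we should get -2 > -4, i.e., -2 > -4.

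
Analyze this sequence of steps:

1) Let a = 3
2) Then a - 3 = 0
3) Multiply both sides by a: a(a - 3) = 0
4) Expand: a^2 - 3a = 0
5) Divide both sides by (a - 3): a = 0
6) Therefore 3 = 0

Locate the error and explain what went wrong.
Step 5: Divide both sides by (a - 3): a = 0

Step 5 divides both sides by (a - 3). However, since a = 3, we have (a - 3) = 0. Division by zero is undefined, making this step invalid.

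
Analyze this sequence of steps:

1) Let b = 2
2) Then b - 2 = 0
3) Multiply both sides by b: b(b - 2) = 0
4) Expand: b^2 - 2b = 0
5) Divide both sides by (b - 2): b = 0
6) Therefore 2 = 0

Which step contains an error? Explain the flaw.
Step 5: Divide both sides by (b - 2): b = 0

Step 5 divides both sides by (b - 2). However, since b = 2, we have (b - 2) = 0. Division by zero is undefined, making this step invalid.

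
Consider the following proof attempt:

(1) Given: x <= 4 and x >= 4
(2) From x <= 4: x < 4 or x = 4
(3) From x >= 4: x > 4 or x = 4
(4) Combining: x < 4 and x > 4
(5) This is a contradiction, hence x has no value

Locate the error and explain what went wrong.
Step 4: Combining: x < 4 and x > 4

Step 4 incorrectly combines the conditions. From x <= 4 and x >= 4, the intersection is x = 4. The error treats the 'or' cases as 'and' requirements. The correct conclusion is that x = 4 is the unique solution, not that no solution exists.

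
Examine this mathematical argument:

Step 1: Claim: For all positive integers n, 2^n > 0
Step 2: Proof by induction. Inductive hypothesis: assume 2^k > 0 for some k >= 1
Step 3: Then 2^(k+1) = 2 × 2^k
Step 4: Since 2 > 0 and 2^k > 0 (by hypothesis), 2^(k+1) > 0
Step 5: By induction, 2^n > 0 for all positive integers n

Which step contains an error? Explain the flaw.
Step 5: By induction, 2^n > 0 for all positive integers n

Step 5 concludes the proof by induction, but no base case was ever established. A valid induction proof requires: (1) a base case proving 2^1 > 0, and (2) an inductive step showing IF 2^k > 0 THEN 2^(k+1) > 0. Steps 2-4 correctly establish the inductive step, but without the base case the conclusion in step 5 does not follow.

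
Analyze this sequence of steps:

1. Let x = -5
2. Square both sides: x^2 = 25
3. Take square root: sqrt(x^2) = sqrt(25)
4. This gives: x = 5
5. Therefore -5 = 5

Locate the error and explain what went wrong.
Step 4: This gives: x = 5

Step 4 incorrectly states that sqrt(x^2) = x. The correct identity is sqrt(x^2) = |x|. Since x = -5 < 0, we have sqrt(x^2) = |-5| = 5, not x = -5.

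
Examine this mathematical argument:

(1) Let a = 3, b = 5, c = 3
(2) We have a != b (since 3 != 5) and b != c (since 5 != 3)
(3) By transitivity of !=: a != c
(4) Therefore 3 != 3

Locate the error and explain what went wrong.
Step 3: By transitivity of !=: a != c

Step 3 incorrectly applies transitivity to the '!=' relation. Transitivity states: if a R b and b R c, then a R c. However, '!=' is not transitive. Counterexample: 3 != 5 and 5 != 3, but 3 = 3 (both equal 3). Transitivity holds for relations like <, <=, =, but not for !=.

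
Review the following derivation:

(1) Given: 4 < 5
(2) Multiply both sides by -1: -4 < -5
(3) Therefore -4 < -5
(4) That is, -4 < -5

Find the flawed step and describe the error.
Step 2: Multiply both sides by -1: -4 < -5

Step 2 multiplies both sides by -1 but fails to reverse the inequality sign. When multiplying (or dividing) an inequality by a negative number, the direction must be reversed. Since 4 < 5, we should get -4 > -5, i.e., -4 > -5.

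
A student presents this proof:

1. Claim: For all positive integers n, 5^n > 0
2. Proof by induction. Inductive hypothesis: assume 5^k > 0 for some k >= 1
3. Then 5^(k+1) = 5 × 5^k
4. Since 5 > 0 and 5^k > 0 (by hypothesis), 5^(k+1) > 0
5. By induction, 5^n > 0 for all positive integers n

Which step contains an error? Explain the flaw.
Step 5: By induction, 5^n > 0 for all positive integers n

Step 5 concludes the proof by induction, but no base case was ever established. A valid induction proof requires: (1) a base case proving 5^1 > 0, and (2) an inductive step showing IF 5^k > 0 THEN 5^(k+1) > 0. Steps 2-4 correctly establish the inductive step, but without the base case the conclusion in step 5 does not follow.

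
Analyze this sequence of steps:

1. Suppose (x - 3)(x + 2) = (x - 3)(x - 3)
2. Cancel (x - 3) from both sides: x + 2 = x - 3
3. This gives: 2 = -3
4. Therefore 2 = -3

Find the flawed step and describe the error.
Step 2: Cancel (x - 3) from both sides: x + 2 = x - 3

Step 2 cancels (x - 3) from both sides. This is only valid if (x - 3) ≠ 0, i.e., x ≠ 3. When x = 3, both sides equal zero regardless of the other factors. The correct approach requires considering x = 3 as a separate case.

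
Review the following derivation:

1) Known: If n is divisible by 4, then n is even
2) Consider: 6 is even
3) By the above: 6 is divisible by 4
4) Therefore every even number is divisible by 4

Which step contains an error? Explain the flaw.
Step 3: By the above: 6 is divisible by 4

Step 3 commits the fallacy of affirming the consequent. The known fact 'divisible by 4 → even' does NOT imply 'even → divisible by 4'. That would be the converse, which is false. For example, 6 is even but 6 ÷ 4 = 1.50, which is not an integer.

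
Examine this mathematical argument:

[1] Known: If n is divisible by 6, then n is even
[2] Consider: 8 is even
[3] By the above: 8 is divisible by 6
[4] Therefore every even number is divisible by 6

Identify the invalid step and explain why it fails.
Step 3: By the above: 8 is divisible by 6

Step 3 commits the fallacy of affirming the consequent. The known fact 'divisible by 6 → even' does NOT imply 'even → divisible by 6'. That would be the converse, which is false. For example, 8 is even but 8 ÷ 6 = 1.33, which is not an integer.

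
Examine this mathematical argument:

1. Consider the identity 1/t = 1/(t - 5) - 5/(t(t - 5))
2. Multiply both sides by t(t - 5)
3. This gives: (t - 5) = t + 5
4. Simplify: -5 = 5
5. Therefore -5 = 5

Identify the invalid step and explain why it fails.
Step 3: This gives: (t - 5) = t + 5

Step 3 makes a sign error when clearing denominators. Multiplying -5/(t(t - 5)) by t(t - 5) gives -5, not +5. The correct result is (t - 5) = t - 5, which is trivially true, not (t - 5) = t + 5. (Step 1 is a valid identity: 1/(t - 5) - 5/(t(t - 5)) = (t - 5)/(t(t - 5)) = 1/t.)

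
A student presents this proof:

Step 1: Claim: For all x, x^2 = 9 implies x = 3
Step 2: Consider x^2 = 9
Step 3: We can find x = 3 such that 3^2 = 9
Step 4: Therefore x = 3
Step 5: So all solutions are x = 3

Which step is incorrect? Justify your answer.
Step 4: Therefore x = 3

Step 4 incorrectly concludes that x = 3 is the only solution. The proof shows that x = 3 is A solution (existence), but does not show it is the ONLY solution (uniqueness). In fact, x = -3 is also a solution since (-3)^2 = 9. Finding one solution doesn't prove there are no others.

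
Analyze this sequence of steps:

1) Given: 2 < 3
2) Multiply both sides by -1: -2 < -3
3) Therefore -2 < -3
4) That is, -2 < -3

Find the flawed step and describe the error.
Step 2: Multiply both sides by -1: -2 < -3

Step 2 multiplies both sides by -1 but fails to reverse the inequality sign. When multiplying (or dividing) an inequality by a negative number, the direction must be reversed. Since 2 < 3, we should get -2 > -3, i.e., -2 > -3.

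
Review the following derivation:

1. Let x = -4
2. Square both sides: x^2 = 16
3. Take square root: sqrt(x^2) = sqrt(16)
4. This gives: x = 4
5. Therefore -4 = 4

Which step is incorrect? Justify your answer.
Step 4: This gives: x = 4

Step 4 incorrectly states that sqrt(x^2) = x. The correct identity is sqrt(x^2) = |x|. Since x = -4 < 0, we have sqrt(x^2) = |-4| = 4, not x = -4.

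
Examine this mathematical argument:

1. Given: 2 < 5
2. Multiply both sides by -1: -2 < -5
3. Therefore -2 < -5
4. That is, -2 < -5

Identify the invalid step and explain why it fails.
Step 2: Multiply both sides by -1: -2 < -5

Step 2 multiplies both sides by -1 but fails to reverse the inequality sign. When multiplying (or dividing) an inequality by a negative number, the direction must be reversed. Since 2 < 5, we should get -2 > -5, i.e., -2 > -5.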